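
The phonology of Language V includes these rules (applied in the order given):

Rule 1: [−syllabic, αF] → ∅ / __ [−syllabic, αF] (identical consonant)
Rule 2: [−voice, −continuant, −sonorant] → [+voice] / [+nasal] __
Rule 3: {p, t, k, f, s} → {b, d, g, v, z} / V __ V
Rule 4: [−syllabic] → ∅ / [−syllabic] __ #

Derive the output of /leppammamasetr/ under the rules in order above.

lebamamazet

Rule 1 (degemination): /pp/ is a geminate; the first /p/ deletes. /mm/ is a geminate; the first /m/ deletes. /leppammamasetr/ → lepamamasetr.
Rule 2 (post-nasal voicing): no segment meets the environment; /lepamamasetr/ is unchanged.
Rule 3 (intervocalic voicing): /p/ is a voiceless obstruent between vowels /e/ and /a/, so it voices to [b]. /s/ is a voiceless obstruent between vowels /a/ and /e/, so it voices to [z]. /lepamamasetr/ → lebamamazetr.
Rule 4 (final cluster simplification): /r/ is the second consonant of a word-final cluster /tr/, so it deletes. /lebamamazetr/ → lebamamazet.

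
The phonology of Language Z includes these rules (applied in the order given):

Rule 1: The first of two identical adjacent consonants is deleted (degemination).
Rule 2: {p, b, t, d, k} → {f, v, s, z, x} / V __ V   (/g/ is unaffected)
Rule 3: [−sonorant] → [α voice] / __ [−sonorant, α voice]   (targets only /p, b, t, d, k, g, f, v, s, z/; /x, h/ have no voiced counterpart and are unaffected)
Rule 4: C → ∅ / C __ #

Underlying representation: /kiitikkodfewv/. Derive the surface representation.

kiisixotfew

Rule 1 (degemination): /kk/ is a geminate; the first /k/ deletes. /kiitikkodfewv/ → kiitikodfewv.
Rule 2 (intervocalic spirantization): /t/ is a stop between vowels /i/ and /i/, so it spirantizes to the fricative [s]. /k/ is a stop between vowels /i/ and /o/, so it spirantizes to the fricative [x]. /kiitikodfewv/ → kiisixodfewv.
Rule 3 (regressive voicing assimilation): /d/ precedes the voiceless obstruent /f/, so it devoices to [t] by assimilation. /kiisixodfewv/ → kiisixotfewv.
Rule 4 (final cluster simplification): /v/ is the second consonant of a word-final cluster /wv/, so it deletes. /kiisixotfewv/ → kiisixotfew.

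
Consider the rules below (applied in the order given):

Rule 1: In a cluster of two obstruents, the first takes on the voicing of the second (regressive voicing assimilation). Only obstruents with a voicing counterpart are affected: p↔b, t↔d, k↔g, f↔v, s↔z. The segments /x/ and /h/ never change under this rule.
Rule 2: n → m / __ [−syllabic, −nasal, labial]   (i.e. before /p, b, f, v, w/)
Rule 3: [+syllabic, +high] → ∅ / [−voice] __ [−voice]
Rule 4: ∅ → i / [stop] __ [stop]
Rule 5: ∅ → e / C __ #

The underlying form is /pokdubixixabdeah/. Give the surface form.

pogidubixxabideahe

Rule 1 (regressive voicing assimilation): /k/ precedes the voiced obstruent /d/, so it voices to [g] by assimilation. /pokdubixixabdeah/ → pogdubixixabdeah.
Rule 2 (nasal place assimilation): no segment meets the environment; /pogdubixixabdeah/ is unchanged.
Rule 3 (high vowel syncope): /i/ is a high vowel flanked by voiceless consonants /x/ and /x/, so it deletes. /pogdubixixabdeah/ → pogdubixxabdeah.
Rule 4 (stop-cluster i-epenthesis): /g/ and /d/ form a stop–stop cluster, so [i] is inserted between them. /b/ and /d/ form a stop–stop cluster, so [i] is inserted between them. /pogdubixxabdeah/ → pogidubixxabideah.
Rule 5 (final e-epenthesis): the form ends in the consonant /h/, so [e] is inserted word-finally. /pogidubixxabideah/ → pogidubixxabideahe.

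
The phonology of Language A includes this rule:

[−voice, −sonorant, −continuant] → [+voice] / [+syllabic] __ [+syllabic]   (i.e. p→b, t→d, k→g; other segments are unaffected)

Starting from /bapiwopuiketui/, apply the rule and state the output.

/p/ is a voiceless stop between vowels /a/ and /i/, so it voices to [b].
/p/ is a voiceless stop between vowels /o/ and /u/, so it voices to [b].
/k/ is a voiceless stop between vowels /i/ and /e/, so it voices to [g].
/t/ is a voiceless stop between vowels /e/ and /u/, so it voices to [d].
Surface form: [babiwobuigedui].

babiwobuigedui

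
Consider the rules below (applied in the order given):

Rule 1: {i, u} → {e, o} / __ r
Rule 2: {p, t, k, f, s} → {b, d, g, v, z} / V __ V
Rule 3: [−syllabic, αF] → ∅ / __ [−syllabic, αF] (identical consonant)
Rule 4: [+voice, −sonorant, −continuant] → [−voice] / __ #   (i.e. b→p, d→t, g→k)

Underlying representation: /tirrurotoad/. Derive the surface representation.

Rule 1 (pre-rhotic lowering): /i/ is a high vowel immediately before /r/, so it lowers to [e]. /u/ is a high vowel immediately before /r/, so it lowers to [o]. /tirrurotoad/ → terrorotoad.
Rule 2 (intervocalic voicing): /t/ is a voiceless obstruent between vowels /o/ and /o/, so it voices to [d]. /terrorotoad/ → terrorodoad.
Rule 3 (degemination): /rr/ is a geminate; the first /r/ deletes. /terrorodoad/ → terorodoad.
Rule 4 (final devoicing): /d/ is a voiced stop in word-final position, so it devoices to [t]. /terorodoad/ → terorodoat.

terorodoat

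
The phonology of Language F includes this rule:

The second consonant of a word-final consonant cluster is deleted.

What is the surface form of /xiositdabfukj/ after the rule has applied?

xiositdabfuk

/j/ is the second consonant of a word-final cluster /kj/, so it deletes.
Surface form: [xiositdabfuk].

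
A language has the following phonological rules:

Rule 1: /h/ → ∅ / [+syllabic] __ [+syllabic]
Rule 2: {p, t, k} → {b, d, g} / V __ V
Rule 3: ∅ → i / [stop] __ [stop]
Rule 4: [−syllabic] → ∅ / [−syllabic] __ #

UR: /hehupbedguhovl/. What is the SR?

heupibediguov

Rule 1 (intervocalic h-deletion): /h/ occurs between vowels /e/ and /u/, so it deletes. /h/ occurs between vowels /u/ and /o/, so it deletes. /hehupbedguhovl/ → heupbedguovl.
Rule 2 (intervocalic voicing): no segment meets the environment; /heupbedguovl/ is unchanged.
Rule 3 (stop-cluster i-epenthesis): /p/ and /b/ form a stop–stop cluster, so [i] is inserted between them. /d/ and /g/ form a stop–stop cluster, so [i] is inserted between them. /heupbedguovl/ → heupibediguovl.
Rule 4 (final cluster simplification): /l/ is the second consonant of a word-final cluster /vl/, so it deletes. /heupibediguovl/ → heupibediguov.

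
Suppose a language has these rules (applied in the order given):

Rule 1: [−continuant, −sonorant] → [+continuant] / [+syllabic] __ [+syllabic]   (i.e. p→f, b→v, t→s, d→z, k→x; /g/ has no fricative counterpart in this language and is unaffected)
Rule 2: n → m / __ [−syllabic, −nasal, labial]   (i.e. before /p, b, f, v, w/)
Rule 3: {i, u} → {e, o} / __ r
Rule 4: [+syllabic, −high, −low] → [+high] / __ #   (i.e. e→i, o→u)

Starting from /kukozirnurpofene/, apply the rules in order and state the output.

kuxozernorpofeni

Rule 1 (intervocalic spirantization): /k/ is a stop between vowels /u/ and /o/, so it spirantizes to the fricative [x]. /kukozirnurpofene/ → kuxozirnurpofene.
Rule 2 (nasal place assimilation): no segment meets the environment; /kuxozirnurpofene/ is unchanged.
Rule 3 (pre-rhotic lowering): /i/ is a high vowel immediately before /r/, so it lowers to [e]. /u/ is a high vowel immediately before /r/, so it lowers to [o]. /kuxozirnurpofene/ → kuxozernorpofene.
Rule 4 (final vowel raising): /e/ is a mid vowel in word-final position, so it raises to [i]. /kuxozernorpofene/ → kuxozernorpofeni.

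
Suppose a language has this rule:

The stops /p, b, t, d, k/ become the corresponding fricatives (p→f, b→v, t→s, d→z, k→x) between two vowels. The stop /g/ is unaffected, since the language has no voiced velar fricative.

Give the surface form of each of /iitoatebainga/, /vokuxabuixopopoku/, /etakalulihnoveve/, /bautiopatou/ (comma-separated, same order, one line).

/iitoatebainga/: /t/ is a stop between vowels /i/ and /o/, so it spirantizes to the fricative [s]. /t/ is a stop between vowels /a/ and /e/, so it spirantizes to the fricative [s]. /b/ is a stop between vowels /e/ and /a/, so it spirantizes to the fricative [v]. → [iisoasevainga].
/vokuxabuixopopoku/: /k/ is a stop between vowels /o/ and /u/, so it spirantizes to the fricative [x]. /b/ is a stop between vowels /a/ and /u/, so it spirantizes to the fricative [v]. /p/ is a stop between vowels /o/ and /o/, so it spirantizes to the fricative [f]. /p/ is a stop between vowels /o/ and /o/, so it spirantizes to the fricative [f]. /k/ is a stop between vowels /o/ and /u/, so it spirantizes to the fricative [x]. → [voxuxavuixofofoxu].
/etakalulihnoveve/: /t/ is a stop between vowels /e/ and /a/, so it spirantizes to the fricative [s]. /k/ is a stop between vowels /a/ and /a/, so it spirantizes to the fricative [x]. → [esaxalulihnoveve].
/bautiopatou/: /t/ is a stop between vowels /u/ and /i/, so it spirantizes to the fricative [s]. /p/ is a stop between vowels /o/ and /a/, so it spirantizes to the fricative [f]. /t/ is a stop between vowels /a/ and /o/, so it spirantizes to the fricative [s]. → [bausiofasou].

iisoasevainga, voxuxavuixofofoxu, esaxalulihnoveve, bausiofasou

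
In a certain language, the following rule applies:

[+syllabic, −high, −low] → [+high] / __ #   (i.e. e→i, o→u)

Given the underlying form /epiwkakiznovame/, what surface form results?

/e/ is a mid vowel in word-final position, so it raises to [i].
Surface form: [epiwkakiznovami].

epiwkakiznovami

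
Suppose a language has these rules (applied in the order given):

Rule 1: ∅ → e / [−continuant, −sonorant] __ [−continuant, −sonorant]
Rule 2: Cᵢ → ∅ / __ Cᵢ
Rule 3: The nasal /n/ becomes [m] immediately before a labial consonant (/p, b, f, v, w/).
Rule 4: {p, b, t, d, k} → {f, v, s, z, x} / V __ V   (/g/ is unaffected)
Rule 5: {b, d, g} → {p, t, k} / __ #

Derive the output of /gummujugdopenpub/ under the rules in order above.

Rule 1 (stop-cluster e-epenthesis): /g/ and /d/ form a stop–stop cluster, so [e] is inserted between them. /gummujugdopenpub/ → gummujugedopenpub.
Rule 2 (degemination): /mm/ is a geminate; the first /m/ deletes. /gummujugedopenpub/ → gumujugedopenpub.
Rule 3 (nasal place assimilation): /n/ precedes the labial consonant /p/, so it assimilates in place to [m]. /gumujugedopenpub/ → gumujugedopempub.
Rule 4 (intervocalic spirantization): /d/ is a stop between vowels /e/ and /o/, so it spirantizes to the fricative [z]. /p/ is a stop between vowels /o/ and /e/, so it spirantizes to the fricative [f]. /gumujugedopempub/ → gumujugezofempub.
Rule 5 (final devoicing): /b/ is a voiced stop in word-final position, so it devoices to [p]. /gumujugezofempub/ → gumujugezofempup.

gumujugezofempup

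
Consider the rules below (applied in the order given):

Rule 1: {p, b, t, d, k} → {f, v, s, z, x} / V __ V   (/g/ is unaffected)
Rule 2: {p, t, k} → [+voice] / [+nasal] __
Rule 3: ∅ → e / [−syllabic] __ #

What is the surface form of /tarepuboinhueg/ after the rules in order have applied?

tarefuvoinhuege

Rule 1 (intervocalic spirantization): /p/ is a stop between vowels /e/ and /u/, so it spirantizes to the fricative [f]. /b/ is a stop between vowels /u/ and /o/, so it spirantizes to the fricative [v]. /tarepuboinhueg/ → tarefuvoinhueg.
Rule 2 (post-nasal voicing): no segment meets the environment; /tarefuvoinhueg/ is unchanged.
Rule 3 (final e-epenthesis): the form ends in the consonant /g/, so [e] is inserted word-finally. /tarefuvoinhueg/ → tarefuvoinhuege.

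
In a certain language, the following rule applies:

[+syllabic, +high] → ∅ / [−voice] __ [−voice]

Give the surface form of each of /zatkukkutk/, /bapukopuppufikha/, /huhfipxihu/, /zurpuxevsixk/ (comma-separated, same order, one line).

/zatkukkutk/: /u/ is a high vowel flanked by voiceless consonants /k/ and /k/, so it deletes. /u/ is a high vowel flanked by voiceless consonants /k/ and /t/, so it deletes. → [zatkkktk].
/bapukopuppufikha/: /u/ is a high vowel flanked by voiceless consonants /p/ and /k/, so it deletes. /u/ is a high vowel flanked by voiceless consonants /p/ and /p/, so it deletes. /u/ is a high vowel flanked by voiceless consonants /p/ and /f/, so it deletes. /i/ is a high vowel flanked by voiceless consonants /f/ and /k/, so it deletes. → [bapkopppfkha].
/huhfipxihu/: /u/ is a high vowel flanked by voiceless consonants /h/ and /h/, so it deletes. /i/ is a high vowel flanked by voiceless consonants /f/ and /p/, so it deletes. /i/ is a high vowel flanked by voiceless consonants /x/ and /h/, so it deletes. → [hhfpxhu].
/zurpuxevsixk/: /u/ is a high vowel flanked by voiceless consonants /p/ and /x/, so it deletes. /i/ is a high vowel flanked by voiceless consonants /s/ and /x/, so it deletes. → [zurpxevsxk].

zatkkktk, bapkopppfkha, hhfpxhu, zurpxevsxk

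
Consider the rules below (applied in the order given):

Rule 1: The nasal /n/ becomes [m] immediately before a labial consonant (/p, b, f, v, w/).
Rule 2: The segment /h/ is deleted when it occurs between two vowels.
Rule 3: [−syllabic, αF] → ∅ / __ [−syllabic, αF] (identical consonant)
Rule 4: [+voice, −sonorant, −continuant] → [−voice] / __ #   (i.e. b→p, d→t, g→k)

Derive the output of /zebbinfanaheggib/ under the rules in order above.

Rule 1 (nasal place assimilation): /n/ precedes the labial consonant /f/, so it assimilates in place to [m]. /zebbinfanaheggib/ → zebbimfanaheggib.
Rule 2 (intervocalic h-deletion): /h/ occurs between vowels /a/ and /e/, so it deletes. /zebbimfanaheggib/ → zebbimfanaeggib.
Rule 3 (degemination): /bb/ is a geminate; the first /b/ deletes. /gg/ is a geminate; the first /g/ deletes. /zebbimfanaeggib/ → zebimfanaegib.
Rule 4 (final devoicing): /b/ is a voiced stop in word-final position, so it devoices to [p]. /zebimfanaegib/ → zebimfanaegip.

zebimfanaegip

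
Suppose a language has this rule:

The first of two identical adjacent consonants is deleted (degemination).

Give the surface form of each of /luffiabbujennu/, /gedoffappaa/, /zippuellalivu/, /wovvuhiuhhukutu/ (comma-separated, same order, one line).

lufiabujenu, gedofapaa, zipuelalivu, wovuhiuhukutu

/luffiabbujennu/: /ff/ is a geminate; the first /f/ deletes. /bb/ is a geminate; the first /b/ deletes. /nn/ is a geminate; the first /n/ deletes. → [lufiabujenu].
/gedoffappaa/: /ff/ is a geminate; the first /f/ deletes. /pp/ is a geminate; the first /p/ deletes. → [gedofapaa].
/zippuellalivu/: /pp/ is a geminate; the first /p/ deletes. /ll/ is a geminate; the first /l/ deletes. → [zipuelalivu].
/wovvuhiuhhukutu/: /vv/ is a geminate; the first /v/ deletes. /hh/ is a geminate; the first /h/ deletes. → [wovuhiuhukutu].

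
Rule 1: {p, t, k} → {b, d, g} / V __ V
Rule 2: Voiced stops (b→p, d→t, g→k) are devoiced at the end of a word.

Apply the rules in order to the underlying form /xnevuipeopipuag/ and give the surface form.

Rule 1 (intervocalic voicing): /p/ is a voiceless stop between vowels /i/ and /e/, so it voices to [b]. /p/ is a voiceless stop between vowels /o/ and /i/, so it voices to [b]. /p/ is a voiceless stop between vowels /i/ and /u/, so it voices to [b]. /xnevuipeopipuag/ → xnevuibeobibuag.
Rule 2 (final devoicing): /g/ is a voiced stop in word-final position, so it devoices to [k]. /xnevuibeobibuag/ → xnevuibeobibuak.

xnevuibeobibuak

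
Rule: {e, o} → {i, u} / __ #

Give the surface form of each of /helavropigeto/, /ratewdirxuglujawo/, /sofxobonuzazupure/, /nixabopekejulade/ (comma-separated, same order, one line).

helavropigetu, ratewdirxuglujawu, sofxobonuzazupuri, nixabopekejuladi

/helavropigeto/: /o/ is a mid vowel in word-final position, so it raises to [u]. → [helavropigetu].
/ratewdirxuglujawo/: /o/ is a mid vowel in word-final position, so it raises to [u]. → [ratewdirxuglujawu].
/sofxobonuzazupure/: /e/ is a mid vowel in word-final position, so it raises to [i]. → [sofxobonuzazupuri].
/nixabopekejulade/: /e/ is a mid vowel in word-final position, so it raises to [i]. → [nixabopekejuladi].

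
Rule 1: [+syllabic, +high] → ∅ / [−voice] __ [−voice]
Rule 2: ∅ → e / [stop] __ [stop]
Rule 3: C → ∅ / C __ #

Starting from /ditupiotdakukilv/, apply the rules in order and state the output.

Rule 1 (high vowel syncope): /u/ is a high vowel flanked by voiceless consonants /t/ and /p/, so it deletes. /u/ is a high vowel flanked by voiceless consonants /k/ and /k/, so it deletes. /ditupiotdakukilv/ → ditpiotdakkilv.
Rule 2 (stop-cluster e-epenthesis): /t/ and /p/ form a stop–stop cluster, so [e] is inserted between them. /t/ and /d/ form a stop–stop cluster, so [e] is inserted between them. /k/ and /k/ form a stop–stop cluster, so [e] is inserted between them. /ditpiotdakkilv/ → ditepiotedakekilv.
Rule 3 (final cluster simplification): /v/ is the second consonant of a word-final cluster /lv/, so it deletes. /ditepiotedakekilv/ → ditepiotedakekil.

ditepiotedakekil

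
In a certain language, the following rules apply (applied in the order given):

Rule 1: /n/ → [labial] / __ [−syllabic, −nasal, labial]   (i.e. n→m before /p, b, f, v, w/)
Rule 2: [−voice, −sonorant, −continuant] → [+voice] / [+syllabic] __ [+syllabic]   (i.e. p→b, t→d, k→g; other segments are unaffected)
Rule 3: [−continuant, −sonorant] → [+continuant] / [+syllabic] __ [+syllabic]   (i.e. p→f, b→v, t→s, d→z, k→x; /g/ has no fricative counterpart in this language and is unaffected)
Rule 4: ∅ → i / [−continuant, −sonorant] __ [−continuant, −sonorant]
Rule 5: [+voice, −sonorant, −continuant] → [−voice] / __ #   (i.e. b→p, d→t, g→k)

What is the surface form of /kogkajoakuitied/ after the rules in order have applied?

kogikajoaguiziet

Rule 1 (nasal place assimilation): no segment meets the environment; /kogkajoakuitied/ is unchanged.
Rule 2 (intervocalic voicing): /k/ is a voiceless stop between vowels /a/ and /u/, so it voices to [g]. /t/ is a voiceless stop between vowels /i/ and /i/, so it voices to [d]. /kogkajoakuitied/ → kogkajoaguidied.
Rule 3 (intervocalic spirantization): /d/ is a stop between vowels /i/ and /i/, so it spirantizes to the fricative [z]. /kogkajoaguidied/ → kogkajoaguizied.
Rule 4 (stop-cluster i-epenthesis): /g/ and /k/ form a stop–stop cluster, so [i] is inserted between them. /kogkajoaguizied/ → kogikajoaguizied.
Rule 5 (final devoicing): /d/ is a voiced stop in word-final position, so it devoices to [t]. /kogikajoaguizied/ → kogikajoaguiziet.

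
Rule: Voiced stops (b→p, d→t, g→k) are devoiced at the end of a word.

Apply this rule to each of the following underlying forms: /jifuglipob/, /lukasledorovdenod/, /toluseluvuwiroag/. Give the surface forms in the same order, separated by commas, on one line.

jifuglipop, lukasledorovdenot, toluseluvuwiroak

/jifuglipob/: /b/ is a voiced stop in word-final position, so it devoices to [p]. → [jifuglipop].
/lukasledorovdenod/: /d/ is a voiced stop in word-final position, so it devoices to [t]. → [lukasledorovdenot].
/toluseluvuwiroag/: /g/ is a voiced stop in word-final position, so it devoices to [k]. → [toluseluvuwiroak].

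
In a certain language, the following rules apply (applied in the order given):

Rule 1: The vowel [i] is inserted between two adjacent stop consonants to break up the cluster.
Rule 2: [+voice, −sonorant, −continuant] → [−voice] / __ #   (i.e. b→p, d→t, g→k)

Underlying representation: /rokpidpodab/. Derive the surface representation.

Rule 1 (stop-cluster i-epenthesis): /k/ and /p/ form a stop–stop cluster, so [i] is inserted between them. /d/ and /p/ form a stop–stop cluster, so [i] is inserted between them. /rokpidpodab/ → rokipidipodab.
Rule 2 (final devoicing): /b/ is a voiced stop in word-final position, so it devoices to [p]. /rokipidipodab/ → rokipidipodap.

rokipidipodap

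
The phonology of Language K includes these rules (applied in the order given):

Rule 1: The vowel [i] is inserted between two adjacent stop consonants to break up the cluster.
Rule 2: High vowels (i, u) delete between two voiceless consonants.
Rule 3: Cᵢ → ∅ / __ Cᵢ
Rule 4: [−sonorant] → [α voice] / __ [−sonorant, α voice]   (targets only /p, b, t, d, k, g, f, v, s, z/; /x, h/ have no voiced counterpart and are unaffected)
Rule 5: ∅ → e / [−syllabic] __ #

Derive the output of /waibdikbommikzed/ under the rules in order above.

Rule 1 (stop-cluster i-epenthesis): /b/ and /d/ form a stop–stop cluster, so [i] is inserted between them. /k/ and /b/ form a stop–stop cluster, so [i] is inserted between them. /waibdikbommikzed/ → waibidikibommikzed.
Rule 2 (high vowel syncope): no segment meets the environment; /waibidikibommikzed/ is unchanged.
Rule 3 (degemination): /mm/ is a geminate; the first /m/ deletes. /waibidikibommikzed/ → waibidikibomikzed.
Rule 4 (regressive voicing assimilation): /k/ precedes the voiced obstruent /z/, so it voices to [g] by assimilation. /waibidikibomikzed/ → waibidikibomigzed.
Rule 5 (final e-epenthesis): the form ends in the consonant /d/, so [e] is inserted word-finally. /waibidikibomigzed/ → waibidikibomigzede.

waibidikibomigzede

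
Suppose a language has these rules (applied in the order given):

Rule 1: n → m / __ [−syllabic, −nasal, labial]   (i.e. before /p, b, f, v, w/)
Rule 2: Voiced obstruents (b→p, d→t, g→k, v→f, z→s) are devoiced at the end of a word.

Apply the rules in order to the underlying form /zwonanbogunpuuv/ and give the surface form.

zwonambogumpuuf

Rule 1 (nasal place assimilation): /n/ precedes the labial consonant /b/, so it assimilates in place to [m]. /n/ precedes the labial consonant /p/, so it assimilates in place to [m]. /zwonanbogunpuuv/ → zwonambogumpuuv.
Rule 2 (final devoicing): /v/ is a voiced obstruent in word-final position, so it devoices to [f]. /zwonambogumpuuv/ → zwonambogumpuuf.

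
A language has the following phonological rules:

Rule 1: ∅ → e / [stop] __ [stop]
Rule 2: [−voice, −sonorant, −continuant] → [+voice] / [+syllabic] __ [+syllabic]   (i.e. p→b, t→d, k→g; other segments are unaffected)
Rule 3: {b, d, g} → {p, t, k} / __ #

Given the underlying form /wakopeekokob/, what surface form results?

Rule 1 (stop-cluster e-epenthesis): no segment meets the environment; /wakopeekokob/ is unchanged.
Rule 2 (intervocalic voicing): /k/ is a voiceless stop between vowels /a/ and /o/, so it voices to [g]. /p/ is a voiceless stop between vowels /o/ and /e/, so it voices to [b]. /k/ is a voiceless stop between vowels /e/ and /o/, so it voices to [g]. /k/ is a voiceless stop between vowels /o/ and /o/, so it voices to [g]. /wakopeekokob/ → wagobeegogob.
Rule 3 (final devoicing): /b/ is a voiced stop in word-final position, so it devoices to [p]. /wagobeegogob/ → wagobeegogop.

wagobeegogop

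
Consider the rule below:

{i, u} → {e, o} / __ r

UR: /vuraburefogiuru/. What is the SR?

voraborefogioru

Scanning /vuraburefogiuru/: /u/ is a high vowel immediately before /r/, so it lowers to [o]; /u/ is a high vowel immediately before /r/, so it lowers to [o]; /i/ at position 12 is not in the conditioning environment; /u/ is a high vowel immediately before /r/, so it lowers to [o]; /u/ at position 15 is not in the conditioning environment.
Result: [voraborefogioru].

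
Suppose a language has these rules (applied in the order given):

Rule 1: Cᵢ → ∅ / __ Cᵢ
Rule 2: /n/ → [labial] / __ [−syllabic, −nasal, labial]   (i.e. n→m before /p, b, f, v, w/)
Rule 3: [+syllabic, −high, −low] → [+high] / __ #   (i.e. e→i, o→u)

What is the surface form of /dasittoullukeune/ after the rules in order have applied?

Rule 1 (degemination): /tt/ is a geminate; the first /t/ deletes. /ll/ is a geminate; the first /l/ deletes. /dasittoullukeune/ → dasitoulukeune.
Rule 2 (nasal place assimilation): no segment meets the environment; /dasitoulukeune/ is unchanged.
Rule 3 (final vowel raising): /e/ is a mid vowel in word-final position, so it raises to [i]. /dasitoulukeune/ → dasitoulukeuni.

dasitoulukeuni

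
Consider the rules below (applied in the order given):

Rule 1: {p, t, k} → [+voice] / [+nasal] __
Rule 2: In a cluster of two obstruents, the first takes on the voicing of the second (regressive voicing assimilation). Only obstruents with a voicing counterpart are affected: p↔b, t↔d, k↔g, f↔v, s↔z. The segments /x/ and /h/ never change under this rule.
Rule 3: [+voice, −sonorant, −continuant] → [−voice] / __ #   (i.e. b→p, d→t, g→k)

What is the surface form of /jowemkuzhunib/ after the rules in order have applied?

Rule 1 (post-nasal voicing): /k/ is a voiceless stop immediately after the nasal /m/, so it voices to [g]. /jowemkuzhunib/ → jowemguzhunib.
Rule 2 (regressive voicing assimilation): /z/ precedes the voiceless obstruent /h/, so it devoices to [s] by assimilation. /jowemguzhunib/ → jowemgushunib.
Rule 3 (final devoicing): /b/ is a voiced stop in word-final position, so it devoices to [p]. /jowemgushunib/ → jowemgushunip.

jowemgushunip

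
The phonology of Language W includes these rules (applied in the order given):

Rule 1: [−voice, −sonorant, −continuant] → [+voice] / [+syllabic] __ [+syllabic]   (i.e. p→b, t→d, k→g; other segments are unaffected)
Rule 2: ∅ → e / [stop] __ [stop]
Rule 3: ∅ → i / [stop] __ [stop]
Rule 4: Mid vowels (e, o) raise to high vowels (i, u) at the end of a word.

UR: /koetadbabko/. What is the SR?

Rule 1 (intervocalic voicing): /t/ is a voiceless stop between vowels /e/ and /a/, so it voices to [d]. /koetadbabko/ → koedadbabko.
Rule 2 (stop-cluster e-epenthesis): /d/ and /b/ form a stop–stop cluster, so [e] is inserted between them. /b/ and /k/ form a stop–stop cluster, so [e] is inserted between them. /koedadbabko/ → koedadebabeko.
Rule 3 (stop-cluster i-epenthesis): no segment meets the environment; /koedadebabeko/ is unchanged.
Rule 4 (final vowel raising): /o/ is a mid vowel in word-final position, so it raises to [u]. /koedadebabeko/ → koedadebabeku.

koedadebabeku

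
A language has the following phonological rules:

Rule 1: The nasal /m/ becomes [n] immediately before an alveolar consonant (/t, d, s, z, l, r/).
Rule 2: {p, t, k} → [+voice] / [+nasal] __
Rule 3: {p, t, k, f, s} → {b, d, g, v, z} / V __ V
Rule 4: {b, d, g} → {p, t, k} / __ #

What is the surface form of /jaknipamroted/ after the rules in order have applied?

jaknibanrodet

Rule 1 (nasal place assimilation): /m/ precedes the alveolar consonant /r/, so it assimilates in place to [n]. /jaknipamroted/ → jaknipanroted.
Rule 2 (post-nasal voicing): no segment meets the environment; /jaknipanroted/ is unchanged.
Rule 3 (intervocalic voicing): /p/ is a voiceless obstruent between vowels /i/ and /a/, so it voices to [b]. /t/ is a voiceless obstruent between vowels /o/ and /e/, so it voices to [d]. /jaknipanroted/ → jaknibanroded.
Rule 4 (final devoicing): /d/ is a voiced stop in word-final position, so it devoices to [t]. /jaknibanroded/ → jaknibanrodet.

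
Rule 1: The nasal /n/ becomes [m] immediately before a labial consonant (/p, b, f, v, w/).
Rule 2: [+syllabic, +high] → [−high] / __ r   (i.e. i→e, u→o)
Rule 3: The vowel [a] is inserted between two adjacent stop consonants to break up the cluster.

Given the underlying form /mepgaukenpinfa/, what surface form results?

mepagaukempimfa

Rule 1 (nasal place assimilation): /n/ precedes the labial consonant /p/, so it assimilates in place to [m]. /n/ precedes the labial consonant /f/, so it assimilates in place to [m]. /mepgaukenpinfa/ → mepgaukempimfa.
Rule 2 (pre-rhotic lowering): no segment meets the environment; /mepgaukempimfa/ is unchanged.
Rule 3 (stop-cluster a-epenthesis): /p/ and /g/ form a stop–stop cluster, so [a] is inserted between them. /mepgaukempimfa/ → mepagaukempimfa.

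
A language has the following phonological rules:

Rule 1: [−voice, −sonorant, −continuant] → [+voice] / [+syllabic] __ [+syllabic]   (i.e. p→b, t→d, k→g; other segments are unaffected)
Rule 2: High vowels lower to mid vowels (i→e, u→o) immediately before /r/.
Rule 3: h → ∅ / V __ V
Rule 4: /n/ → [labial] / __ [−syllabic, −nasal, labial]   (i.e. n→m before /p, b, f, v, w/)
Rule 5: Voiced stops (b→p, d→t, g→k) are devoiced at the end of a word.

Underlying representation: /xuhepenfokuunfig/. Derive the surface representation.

Rule 1 (intervocalic voicing): /p/ is a voiceless stop between vowels /e/ and /e/, so it voices to [b]. /k/ is a voiceless stop between vowels /o/ and /u/, so it voices to [g]. /xuhepenfokuunfig/ → xuhebenfoguunfig.
Rule 2 (pre-rhotic lowering): no segment meets the environment; /xuhebenfoguunfig/ is unchanged.
Rule 3 (intervocalic h-deletion): /h/ occurs between vowels /u/ and /e/, so it deletes. /xuhebenfoguunfig/ → xuebenfoguunfig.
Rule 4 (nasal place assimilation): /n/ precedes the labial consonant /f/, so it assimilates in place to [m]. /n/ precedes the labial consonant /f/, so it assimilates in place to [m]. /xuebenfoguunfig/ → xuebemfoguumfig.
Rule 5 (final devoicing): /g/ is a voiced stop in word-final position, so it devoices to [k]. /xuebemfoguumfig/ → xuebemfoguumfik.

xuebemfoguumfik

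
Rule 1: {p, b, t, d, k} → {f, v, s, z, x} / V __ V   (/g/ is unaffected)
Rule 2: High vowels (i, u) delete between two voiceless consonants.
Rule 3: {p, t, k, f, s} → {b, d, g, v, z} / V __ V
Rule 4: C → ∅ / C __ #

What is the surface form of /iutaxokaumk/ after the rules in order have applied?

iuzaxoxaum

Rule 1 (intervocalic spirantization): /t/ is a stop between vowels /u/ and /a/, so it spirantizes to the fricative [s]. /k/ is a stop between vowels /o/ and /a/, so it spirantizes to the fricative [x]. /iutaxokaumk/ → iusaxoxaumk.
Rule 2 (high vowel syncope): no segment meets the environment; /iusaxoxaumk/ is unchanged.
Rule 3 (intervocalic voicing): /s/ is a voiceless obstruent between vowels /u/ and /a/, so it voices to [z]. /iusaxoxaumk/ → iuzaxoxaumk.
Rule 4 (final cluster simplification): /k/ is the second consonant of a word-final cluster /mk/, so it deletes. /iuzaxoxaumk/ → iuzaxoxaum.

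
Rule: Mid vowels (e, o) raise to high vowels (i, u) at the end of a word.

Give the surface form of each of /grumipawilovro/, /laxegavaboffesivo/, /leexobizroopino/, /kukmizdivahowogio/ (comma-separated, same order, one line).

/grumipawilovro/: /o/ is a mid vowel in word-final position, so it raises to [u]. → [grumipawilovru].
/laxegavaboffesivo/: /o/ is a mid vowel in word-final position, so it raises to [u]. → [laxegavaboffesivu].
/leexobizroopino/: /o/ is a mid vowel in word-final position, so it raises to [u]. → [leexobizroopinu].
/kukmizdivahowogio/: /o/ is a mid vowel in word-final position, so it raises to [u]. → [kukmizdivahowogiu].

grumipawilovru, laxegavaboffesivu, leexobizroopinu, kukmizdivahowogiu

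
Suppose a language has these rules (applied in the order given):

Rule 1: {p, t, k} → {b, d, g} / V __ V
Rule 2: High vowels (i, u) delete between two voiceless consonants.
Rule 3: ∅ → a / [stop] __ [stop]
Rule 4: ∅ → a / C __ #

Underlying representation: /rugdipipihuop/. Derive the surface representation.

Rule 1 (intervocalic voicing): /p/ is a voiceless stop between vowels /i/ and /i/, so it voices to [b]. /p/ is a voiceless stop between vowels /i/ and /i/, so it voices to [b]. /rugdipipihuop/ → rugdibibihuop.
Rule 2 (high vowel syncope): no segment meets the environment; /rugdibibihuop/ is unchanged.
Rule 3 (stop-cluster a-epenthesis): /g/ and /d/ form a stop–stop cluster, so [a] is inserted between them. /rugdibibihuop/ → rugadibibihuop.
Rule 4 (final a-epenthesis): the form ends in the consonant /p/, so [a] is inserted word-finally. /rugadibibihuop/ → rugadibibihuopa.

rugadibibihuopa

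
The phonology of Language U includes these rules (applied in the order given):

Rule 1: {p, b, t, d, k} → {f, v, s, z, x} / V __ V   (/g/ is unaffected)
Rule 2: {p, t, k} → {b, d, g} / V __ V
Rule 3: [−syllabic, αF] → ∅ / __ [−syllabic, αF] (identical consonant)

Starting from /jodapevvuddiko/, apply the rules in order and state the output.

jozafevudixo

Rule 1 (intervocalic spirantization): /d/ is a stop between vowels /o/ and /a/, so it spirantizes to the fricative [z]. /p/ is a stop between vowels /a/ and /e/, so it spirantizes to the fricative [f]. /k/ is a stop between vowels /i/ and /o/, so it spirantizes to the fricative [x]. /jodapevvuddiko/ → jozafevvuddixo.
Rule 2 (intervocalic voicing): no segment meets the environment; /jozafevvuddixo/ is unchanged.
Rule 3 (degemination): /vv/ is a geminate; the first /v/ deletes. /dd/ is a geminate; the first /d/ deletes. /jozafevvuddixo/ → jozafevudixo.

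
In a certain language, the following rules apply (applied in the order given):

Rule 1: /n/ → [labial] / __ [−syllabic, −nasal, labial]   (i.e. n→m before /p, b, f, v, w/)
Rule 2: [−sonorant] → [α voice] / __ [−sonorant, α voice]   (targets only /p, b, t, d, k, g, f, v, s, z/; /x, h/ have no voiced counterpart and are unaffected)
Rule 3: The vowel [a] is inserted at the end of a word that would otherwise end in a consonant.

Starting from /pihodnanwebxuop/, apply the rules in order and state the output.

pihodnamwepxuopa

Rule 1 (nasal place assimilation): /n/ precedes the labial consonant /w/, so it assimilates in place to [m]. /pihodnanwebxuop/ → pihodnamwebxuop.
Rule 2 (regressive voicing assimilation): /b/ precedes the voiceless obstruent /x/, so it devoices to [p] by assimilation. /pihodnamwebxuop/ → pihodnamwepxuop.
Rule 3 (final a-epenthesis): the form ends in the consonant /p/, so [a] is inserted word-finally. /pihodnamwepxuop/ → pihodnamwepxuopa.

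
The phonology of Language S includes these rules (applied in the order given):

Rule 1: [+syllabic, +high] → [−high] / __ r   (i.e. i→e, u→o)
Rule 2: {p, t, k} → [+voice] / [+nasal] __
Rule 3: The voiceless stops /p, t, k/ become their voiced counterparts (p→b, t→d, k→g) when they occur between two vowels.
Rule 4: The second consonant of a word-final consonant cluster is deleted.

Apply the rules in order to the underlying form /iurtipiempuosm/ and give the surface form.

Rule 1 (pre-rhotic lowering): /u/ is a high vowel immediately before /r/, so it lowers to [o]. /iurtipiempuosm/ → iortipiempuosm.
Rule 2 (post-nasal voicing): /p/ is a voiceless stop immediately after the nasal /m/, so it voices to [b]. /iortipiempuosm/ → iortipiembuosm.
Rule 3 (intervocalic voicing): /p/ is a voiceless stop between vowels /i/ and /i/, so it voices to [b]. /iortipiembuosm/ → iortibiembuosm.
Rule 4 (final cluster simplification): /m/ is the second consonant of a word-final cluster /sm/, so it deletes. /iortibiembuosm/ → iortibiembuos.

iortibiembuos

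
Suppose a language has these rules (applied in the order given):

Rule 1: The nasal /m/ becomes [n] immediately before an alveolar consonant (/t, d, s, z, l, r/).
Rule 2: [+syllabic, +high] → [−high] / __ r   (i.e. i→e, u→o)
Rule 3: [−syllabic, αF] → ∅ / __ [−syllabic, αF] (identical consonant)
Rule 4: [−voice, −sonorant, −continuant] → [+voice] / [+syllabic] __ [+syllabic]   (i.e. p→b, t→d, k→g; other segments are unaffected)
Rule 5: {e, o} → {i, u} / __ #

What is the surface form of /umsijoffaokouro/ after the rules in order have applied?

unsijofaogooru

Rule 1 (nasal place assimilation): /m/ precedes the alveolar consonant /s/, so it assimilates in place to [n]. /umsijoffaokouro/ → unsijoffaokouro.
Rule 2 (pre-rhotic lowering): /u/ is a high vowel immediately before /r/, so it lowers to [o]. /unsijoffaokouro/ → unsijoffaokooro.
Rule 3 (degemination): /ff/ is a geminate; the first /f/ deletes. /unsijoffaokooro/ → unsijofaokooro.
Rule 4 (intervocalic voicing): /k/ is a voiceless stop between vowels /o/ and /o/, so it voices to [g]. /unsijofaokooro/ → unsijofaogooro.
Rule 5 (final vowel raising): /o/ is a mid vowel in word-final position, so it raises to [u]. /unsijofaogooro/ → unsijofaogooru.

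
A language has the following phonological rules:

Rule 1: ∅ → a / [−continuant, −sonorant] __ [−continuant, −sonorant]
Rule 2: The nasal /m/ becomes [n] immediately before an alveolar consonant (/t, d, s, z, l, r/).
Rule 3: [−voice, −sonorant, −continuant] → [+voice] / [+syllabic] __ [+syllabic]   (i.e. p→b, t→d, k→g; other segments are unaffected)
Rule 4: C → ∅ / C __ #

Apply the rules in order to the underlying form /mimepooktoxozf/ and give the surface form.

Rule 1 (stop-cluster a-epenthesis): /k/ and /t/ form a stop–stop cluster, so [a] is inserted between them. /mimepooktoxozf/ → mimepookatoxozf.
Rule 2 (nasal place assimilation): no segment meets the environment; /mimepookatoxozf/ is unchanged.
Rule 3 (intervocalic voicing): /p/ is a voiceless stop between vowels /e/ and /o/, so it voices to [b]. /k/ is a voiceless stop between vowels /o/ and /a/, so it voices to [g]. /t/ is a voiceless stop between vowels /a/ and /o/, so it voices to [d]. /mimepookatoxozf/ → mimeboogadoxozf.
Rule 4 (final cluster simplification): /f/ is the second consonant of a word-final cluster /zf/, so it deletes. /mimeboogadoxozf/ → mimeboogadoxoz.

mimeboogadoxoz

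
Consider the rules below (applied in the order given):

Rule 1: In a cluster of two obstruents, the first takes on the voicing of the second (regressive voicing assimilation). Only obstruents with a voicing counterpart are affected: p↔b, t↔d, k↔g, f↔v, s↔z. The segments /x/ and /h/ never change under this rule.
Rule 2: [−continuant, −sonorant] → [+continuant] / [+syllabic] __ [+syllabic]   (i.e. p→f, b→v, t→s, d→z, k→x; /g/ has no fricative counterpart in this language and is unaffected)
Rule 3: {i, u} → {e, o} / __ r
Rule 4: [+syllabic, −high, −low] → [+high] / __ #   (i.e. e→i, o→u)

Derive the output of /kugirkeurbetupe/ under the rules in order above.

kugerkeorbesufi

Rule 1 (regressive voicing assimilation): no segment meets the environment; /kugirkeurbetupe/ is unchanged.
Rule 2 (intervocalic spirantization): /t/ is a stop between vowels /e/ and /u/, so it spirantizes to the fricative [s]. /p/ is a stop between vowels /u/ and /e/, so it spirantizes to the fricative [f]. /kugirkeurbetupe/ → kugirkeurbesufe.
Rule 3 (pre-rhotic lowering): /i/ is a high vowel immediately before /r/, so it lowers to [e]. /u/ is a high vowel immediately before /r/, so it lowers to [o]. /kugirkeurbesufe/ → kugerkeorbesufe.
Rule 4 (final vowel raising): /e/ is a mid vowel in word-final position, so it raises to [i]. /kugerkeorbesufe/ → kugerkeorbesufi.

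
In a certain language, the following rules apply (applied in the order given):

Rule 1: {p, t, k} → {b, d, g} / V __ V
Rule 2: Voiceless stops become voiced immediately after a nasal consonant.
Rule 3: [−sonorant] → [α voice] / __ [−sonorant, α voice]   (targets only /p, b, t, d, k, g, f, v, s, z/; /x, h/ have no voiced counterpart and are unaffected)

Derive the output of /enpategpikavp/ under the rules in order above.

enbadekpigafp

Rule 1 (intervocalic voicing): /t/ is a voiceless stop between vowels /a/ and /e/, so it voices to [d]. /k/ is a voiceless stop between vowels /i/ and /a/, so it voices to [g]. /enpategpikavp/ → enpadegpigavp.
Rule 2 (post-nasal voicing): /p/ is a voiceless stop immediately after the nasal /n/, so it voices to [b]. /enpadegpigavp/ → enbadegpigavp.
Rule 3 (regressive voicing assimilation): /g/ precedes the voiceless obstruent /p/, so it devoices to [k] by assimilation. /v/ precedes the voiceless obstruent /p/, so it devoices to [f] by assimilation. /enbadegpigavp/ → enbadekpigafp.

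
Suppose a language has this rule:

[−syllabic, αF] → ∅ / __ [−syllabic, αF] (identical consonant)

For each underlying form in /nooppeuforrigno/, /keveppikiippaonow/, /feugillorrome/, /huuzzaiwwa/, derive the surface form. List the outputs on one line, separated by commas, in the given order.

noopeuforigno, kevepikiipaonow, feugilorome, huuzaiwa

/nooppeuforrigno/: /pp/ is a geminate; the first /p/ deletes. /rr/ is a geminate; the first /r/ deletes. → [noopeuforigno].
/keveppikiippaonow/: /pp/ is a geminate; the first /p/ deletes. /pp/ is a geminate; the first /p/ deletes. → [kevepikiipaonow].
/feugillorrome/: /ll/ is a geminate; the first /l/ deletes. /rr/ is a geminate; the first /r/ deletes. → [feugilorome].
/huuzzaiwwa/: /zz/ is a geminate; the first /z/ deletes. /ww/ is a geminate; the first /w/ deletes. → [huuzaiwa].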